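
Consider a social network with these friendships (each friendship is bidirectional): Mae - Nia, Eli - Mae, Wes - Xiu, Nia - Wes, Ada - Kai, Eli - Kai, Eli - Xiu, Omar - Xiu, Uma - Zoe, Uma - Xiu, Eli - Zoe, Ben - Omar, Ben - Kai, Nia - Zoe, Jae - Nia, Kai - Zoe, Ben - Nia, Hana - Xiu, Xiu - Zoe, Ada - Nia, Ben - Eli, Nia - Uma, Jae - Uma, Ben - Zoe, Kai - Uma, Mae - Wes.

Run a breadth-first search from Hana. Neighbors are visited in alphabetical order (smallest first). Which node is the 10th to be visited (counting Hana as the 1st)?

Mae

Visit Hana; enqueue Xiu → queue [Xiu]
Visit Xiu; enqueue Eli, Omar, Uma, Wes, Zoe → queue [Eli, Omar, Uma, Wes, Zoe]
Visit Eli; enqueue Ben, Kai, Mae → queue [Omar, Uma, Wes, Zoe, Ben, Kai, Mae]
Visit Omar → queue [Uma, Wes, Zoe, Ben, Kai, Mae]
Visit Uma; enqueue Jae, Nia → queue [Wes, Zoe, Ben, Kai, Mae, Jae, Nia]
Visit Wes → queue [Zoe, Ben, Kai, Mae, Jae, Nia]
Visit Zoe → queue [Ben, Kai, Mae, Jae, Nia]
Visit Ben → queue [Kai, Mae, Jae, Nia]
Visit Kai; enqueue Ada → queue [Mae, Jae, Nia, Ada]
Visit Mae → queue [Jae, Nia, Ada]
Visit Jae → queue [Nia, Ada]
Visit Nia → queue [Ada]
Visit Ada → queue []

Visit order: Hana, Xiu, Eli, Omar, Uma, Wes, Zoe, Ben, Kai, Mae, Jae, Nia, Ada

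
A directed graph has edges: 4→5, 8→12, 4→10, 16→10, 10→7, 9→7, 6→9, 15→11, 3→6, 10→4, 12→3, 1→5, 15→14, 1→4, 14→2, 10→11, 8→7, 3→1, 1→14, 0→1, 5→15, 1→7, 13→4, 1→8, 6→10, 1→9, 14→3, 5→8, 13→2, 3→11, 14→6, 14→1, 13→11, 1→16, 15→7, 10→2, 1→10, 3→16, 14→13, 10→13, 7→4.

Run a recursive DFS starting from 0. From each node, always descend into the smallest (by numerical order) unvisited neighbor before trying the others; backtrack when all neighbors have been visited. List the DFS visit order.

Visit 0
0 → 1
1 → 4
4 → 5
5 → 8
8 → 7
8 → 12
12 → 3
3 → 6
6 → 9
6 → 10
10 → 2
10 → 11
10 → 13
3 → 16
5 → 15
15 → 14

0 → 1 → 4 → 5 → 8 → 7 → 12 → 3 → 6 → 9 → 10 → 2 → 11 → 13 → 16 → 15 → 14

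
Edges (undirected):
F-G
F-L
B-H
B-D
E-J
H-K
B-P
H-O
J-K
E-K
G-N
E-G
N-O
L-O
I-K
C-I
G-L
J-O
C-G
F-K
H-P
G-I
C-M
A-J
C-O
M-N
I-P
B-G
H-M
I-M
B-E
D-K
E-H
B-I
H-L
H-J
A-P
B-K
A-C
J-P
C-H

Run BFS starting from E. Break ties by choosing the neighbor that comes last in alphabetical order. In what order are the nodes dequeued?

E -> K -> J -> H -> G -> B -> I -> F -> D -> P -> O -> A -> M -> L -> C -> N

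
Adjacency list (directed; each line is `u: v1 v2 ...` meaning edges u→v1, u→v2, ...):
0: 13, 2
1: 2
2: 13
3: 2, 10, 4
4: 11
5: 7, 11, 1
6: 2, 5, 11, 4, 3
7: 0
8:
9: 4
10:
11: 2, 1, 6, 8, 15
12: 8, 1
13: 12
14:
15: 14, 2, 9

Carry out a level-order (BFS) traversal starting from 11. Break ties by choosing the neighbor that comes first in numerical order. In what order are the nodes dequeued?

Visit 11; enqueue 1, 2, 6, 8, 15 → queue [1, 2, 6, 8, 15]
Visit 1 → queue [2, 6, 8, 15]
Visit 2; enqueue 13 → queue [6, 8, 15, 13]
Visit 6; enqueue 3, 4, 5 → queue [8, 15, 13, 3, 4, 5]
Visit 8 → queue [15, 13, 3, 4, 5]
Visit 15; enqueue 9, 14 → queue [13, 3, 4, 5, 9, 14]
Visit 13; enqueue 12 → queue [3, 4, 5, 9, 14, 12]
Visit 3; enqueue 10 → queue [4, 5, 9, 14, 12, 10]
Visit 4 → queue [5, 9, 14, 12, 10]
Visit 5; enqueue 7 → queue [9, 14, 12, 10, 7]
Visit 9 → queue [14, 12, 10, 7]
Visit 14 → queue [12, 10, 7]
Visit 12 → queue [10, 7]
Visit 10 → queue [7]
Visit 7; enqueue 0 → queue [0]
Visit 0 → queue []

11 → 1 → 2 → 6 → 8 → 15 → 13 → 3 → 4 → 5 → 9 → 14 → 12 → 10 → 7 → 0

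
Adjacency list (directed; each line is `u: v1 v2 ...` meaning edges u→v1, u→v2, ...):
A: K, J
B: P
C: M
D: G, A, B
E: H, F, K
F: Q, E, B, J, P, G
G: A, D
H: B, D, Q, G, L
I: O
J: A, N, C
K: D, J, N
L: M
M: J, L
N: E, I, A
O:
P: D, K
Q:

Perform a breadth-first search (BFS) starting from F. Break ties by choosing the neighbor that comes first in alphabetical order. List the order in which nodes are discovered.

F, B, E, G, J, P, Q, H, K, A, D, C, N, L, M, I, O

Visit F; enqueue B, E, G, J, P, Q → queue [B, E, G, J, P, Q]
Visit B → queue [E, G, J, P, Q]
Visit E; enqueue H, K → queue [G, J, P, Q, H, K]
Visit G; enqueue A, D → queue [J, P, Q, H, K, A, D]
Visit J; enqueue C, N → queue [P, Q, H, K, A, D, C, N]
Visit P → queue [Q, H, K, A, D, C, N]
Visit Q → queue [H, K, A, D, C, N]
Visit H; enqueue L → queue [K, A, D, C, N, L]
Visit K → queue [A, D, C, N, L]
Visit A → queue [D, C, N, L]
Visit D → queue [C, N, L]
Visit C; enqueue M → queue [N, L, M]
Visit N; enqueue I → queue [L, M, I]
Visit L → queue [M, I]
Visit M → queue [I]
Visit I; enqueue O → queue [O]
Visit O → queue []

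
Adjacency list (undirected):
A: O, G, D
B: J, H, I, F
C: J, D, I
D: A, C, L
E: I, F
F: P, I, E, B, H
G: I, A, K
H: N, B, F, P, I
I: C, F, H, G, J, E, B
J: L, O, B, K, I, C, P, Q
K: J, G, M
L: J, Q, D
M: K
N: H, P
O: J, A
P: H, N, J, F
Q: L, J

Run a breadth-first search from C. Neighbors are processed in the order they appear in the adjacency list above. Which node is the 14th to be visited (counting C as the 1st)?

Visit C; enqueue J, D, I → queue [J, D, I]
Visit J; enqueue L, O, B, K, P, Q → queue [D, I, L, O, B, K, P, Q]
Visit D; enqueue A → queue [I, L, O, B, K, P, Q, A]
Visit I; enqueue F, H, G, E → queue [L, O, B, K, P, Q, A, F, H, G, E]
Visit L → queue [O, B, K, P, Q, A, F, H, G, E]
Visit O → queue [B, K, P, Q, A, F, H, G, E]
Visit B → queue [K, P, Q, A, F, H, G, E]
Visit K; enqueue M → queue [P, Q, A, F, H, G, E, M]
Visit P; enqueue N → queue [Q, A, F, H, G, E, M, N]
Visit Q → queue [A, F, H, G, E, M, N]
Visit A → queue [F, H, G, E, M, N]
Visit F → queue [H, G, E, M, N]
Visit H → queue [G, E, M, N]
Visit G → queue [E, M, N]
Visit E → queue [M, N]
Visit M → queue [N]
Visit N → queue []

Visit order: C, J, D, I, L, O, B, K, P, Q, A, F, H, G, E, M, N

G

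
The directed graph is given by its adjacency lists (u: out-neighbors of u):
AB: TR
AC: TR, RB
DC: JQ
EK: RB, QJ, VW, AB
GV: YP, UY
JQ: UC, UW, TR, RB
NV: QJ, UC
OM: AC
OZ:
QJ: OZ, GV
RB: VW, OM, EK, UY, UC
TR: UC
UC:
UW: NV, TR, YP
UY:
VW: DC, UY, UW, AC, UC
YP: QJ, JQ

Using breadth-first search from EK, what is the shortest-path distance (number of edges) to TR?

Level 0: EK
Level 1: AB, QJ, RB, VW
Level 2: AC, DC, GV, OM, OZ, TR, UC, UW, UY
Level 3: JQ, NV, YP
TR first appears at level 2.

2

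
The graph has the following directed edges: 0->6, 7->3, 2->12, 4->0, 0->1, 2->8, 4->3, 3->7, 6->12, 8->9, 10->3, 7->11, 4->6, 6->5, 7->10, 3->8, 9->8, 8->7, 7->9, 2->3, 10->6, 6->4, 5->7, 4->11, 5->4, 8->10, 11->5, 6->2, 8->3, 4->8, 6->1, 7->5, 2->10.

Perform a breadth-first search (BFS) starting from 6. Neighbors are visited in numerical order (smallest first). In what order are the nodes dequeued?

Visit 6; enqueue 1, 2, 4, 5, 12 → queue [1, 2, 4, 5, 12]
Visit 1 → queue [2, 4, 5, 12]
Visit 2; enqueue 3, 8, 10 → queue [4, 5, 12, 3, 8, 10]
Visit 4; enqueue 0, 11 → queue [5, 12, 3, 8, 10, 0, 11]
Visit 5; enqueue 7 → queue [12, 3, 8, 10, 0, 11, 7]
Visit 12 → queue [3, 8, 10, 0, 11, 7]
Visit 3 → queue [8, 10, 0, 11, 7]
Visit 8; enqueue 9 → queue [10, 0, 11, 7, 9]
Visit 10 → queue [0, 11, 7, 9]
Visit 0 → queue [11, 7, 9]
Visit 11 → queue [7, 9]
Visit 7 → queue [9]
Visit 9 → queue []

6 1 2 4 5 12 3 8 10 0 11 7 9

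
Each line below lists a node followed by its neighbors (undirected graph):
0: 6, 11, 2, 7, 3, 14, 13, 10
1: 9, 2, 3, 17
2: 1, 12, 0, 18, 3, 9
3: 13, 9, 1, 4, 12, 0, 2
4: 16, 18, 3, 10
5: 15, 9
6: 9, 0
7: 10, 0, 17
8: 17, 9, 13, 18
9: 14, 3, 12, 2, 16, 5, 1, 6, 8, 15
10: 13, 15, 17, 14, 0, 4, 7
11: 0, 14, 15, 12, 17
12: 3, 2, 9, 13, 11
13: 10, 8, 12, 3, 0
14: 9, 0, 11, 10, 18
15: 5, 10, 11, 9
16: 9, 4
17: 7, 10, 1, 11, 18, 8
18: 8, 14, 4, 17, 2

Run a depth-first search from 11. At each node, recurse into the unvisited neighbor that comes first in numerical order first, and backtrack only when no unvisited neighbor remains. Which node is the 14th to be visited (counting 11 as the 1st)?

Visit 11
11 → 0
0 → 2
2 → 1
1 → 3
3 → 4
4 → 10
10 → 7
7 → 17
17 → 8
8 → 9
9 → 5
5 → 15
9 → 6
9 → 12
12 → 13
9 → 14
14 → 18
9 → 16

Visit order: 11, 0, 2, 1, 3, 4, 10, 7, 17, 8, 9, 5, 15, 6, 12, 13, 14, 18, 16

6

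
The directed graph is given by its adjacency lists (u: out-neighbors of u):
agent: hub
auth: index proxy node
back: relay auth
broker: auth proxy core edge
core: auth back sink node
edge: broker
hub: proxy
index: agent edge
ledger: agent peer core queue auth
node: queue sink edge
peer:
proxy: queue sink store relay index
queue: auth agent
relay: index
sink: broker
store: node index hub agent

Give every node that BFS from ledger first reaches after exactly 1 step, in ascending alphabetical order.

Level 0: ledger
Level 1: agent, auth, core, peer, queue
Level 2: back, hub, index, node, proxy, sink
Level 3: broker, edge, relay, store

agent, auth, core, peer, queue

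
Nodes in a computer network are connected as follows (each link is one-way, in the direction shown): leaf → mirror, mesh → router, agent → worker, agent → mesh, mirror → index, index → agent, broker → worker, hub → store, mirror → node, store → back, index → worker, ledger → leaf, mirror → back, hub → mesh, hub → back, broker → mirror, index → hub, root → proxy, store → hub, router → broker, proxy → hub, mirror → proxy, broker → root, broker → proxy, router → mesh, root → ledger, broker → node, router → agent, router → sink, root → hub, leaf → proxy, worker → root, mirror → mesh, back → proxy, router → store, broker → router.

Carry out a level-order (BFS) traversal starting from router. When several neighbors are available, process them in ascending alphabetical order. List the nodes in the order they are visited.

router, agent, broker, mesh, sink, store, worker, mirror, node, proxy, root, back, hub, index, ledger, leaf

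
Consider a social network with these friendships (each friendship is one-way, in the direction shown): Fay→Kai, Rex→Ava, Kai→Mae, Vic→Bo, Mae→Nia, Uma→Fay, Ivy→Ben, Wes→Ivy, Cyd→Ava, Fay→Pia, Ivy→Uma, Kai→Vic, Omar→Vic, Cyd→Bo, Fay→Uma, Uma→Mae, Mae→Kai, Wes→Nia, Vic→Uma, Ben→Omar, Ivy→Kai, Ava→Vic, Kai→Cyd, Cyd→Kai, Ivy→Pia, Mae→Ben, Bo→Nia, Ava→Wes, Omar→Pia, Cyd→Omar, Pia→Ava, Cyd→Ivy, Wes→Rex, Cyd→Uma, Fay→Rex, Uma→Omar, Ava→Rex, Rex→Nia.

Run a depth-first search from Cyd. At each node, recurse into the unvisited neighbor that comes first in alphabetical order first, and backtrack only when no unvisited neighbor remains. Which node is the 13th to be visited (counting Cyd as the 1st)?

Visit Cyd
Cyd → Ava
Ava → Rex
Rex → Nia
Ava → Vic
Vic → Bo
Vic → Uma
Uma → Fay
Fay → Kai
Kai → Mae
Mae → Ben
Ben → Omar
Omar → Pia
Ava → Wes
Wes → Ivy

Visit order: Cyd, Ava, Rex, Nia, Vic, Bo, Uma, Fay, Kai, Mae, Ben, Omar, Pia, Wes, Ivy

Pia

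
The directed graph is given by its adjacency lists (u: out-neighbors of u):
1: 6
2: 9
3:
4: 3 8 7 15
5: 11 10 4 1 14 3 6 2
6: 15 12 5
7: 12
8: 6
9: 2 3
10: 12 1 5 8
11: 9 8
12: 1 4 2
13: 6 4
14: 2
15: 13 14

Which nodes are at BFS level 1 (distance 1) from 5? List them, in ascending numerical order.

Level 0: 5
Level 1: 1, 2, 3, 4, 6, 10, 11, 14
Level 2: 7, 8, 9, 12, 15
Level 3: 13

1, 2, 3, 4, 6, 10, 11, 14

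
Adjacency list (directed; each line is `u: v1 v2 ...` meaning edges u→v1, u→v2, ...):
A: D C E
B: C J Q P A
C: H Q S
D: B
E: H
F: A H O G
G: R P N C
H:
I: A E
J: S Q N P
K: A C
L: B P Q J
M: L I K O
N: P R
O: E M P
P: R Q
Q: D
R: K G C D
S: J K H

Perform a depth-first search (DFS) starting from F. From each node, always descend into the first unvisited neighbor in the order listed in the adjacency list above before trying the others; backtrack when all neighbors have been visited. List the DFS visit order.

F A D B C H Q S J N P R K G E O M L I

Visit F
F → A
A → D
D → B
B → C
C → H
C → Q
C → S
S → J
J → N
N → P
P → R
R → K
R → G
A → E
F → O
O → M
M → L
M → I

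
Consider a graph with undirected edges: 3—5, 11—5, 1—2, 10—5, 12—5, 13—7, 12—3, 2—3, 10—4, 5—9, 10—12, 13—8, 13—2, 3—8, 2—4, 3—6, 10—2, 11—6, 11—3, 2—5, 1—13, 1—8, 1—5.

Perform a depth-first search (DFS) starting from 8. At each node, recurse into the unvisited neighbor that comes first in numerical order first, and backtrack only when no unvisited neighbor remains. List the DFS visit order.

Visit 8
8 → 1
1 → 2
2 → 3
3 → 5
5 → 9
5 → 10
10 → 4
10 → 12
5 → 11
11 → 6
2 → 13
13 → 7

8 -> 1 -> 2 -> 3 -> 5 -> 9 -> 10 -> 4 -> 12 -> 11 -> 6 -> 13 -> 7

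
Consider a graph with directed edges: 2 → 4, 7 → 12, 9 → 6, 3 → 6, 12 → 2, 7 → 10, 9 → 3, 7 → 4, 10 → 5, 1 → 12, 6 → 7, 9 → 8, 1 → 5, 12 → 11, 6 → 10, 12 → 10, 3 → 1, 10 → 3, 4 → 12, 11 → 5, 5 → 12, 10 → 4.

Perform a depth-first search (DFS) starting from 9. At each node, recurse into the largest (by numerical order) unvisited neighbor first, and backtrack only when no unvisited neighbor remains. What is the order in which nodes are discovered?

9, 8, 6, 10, 5, 12, 11, 2, 4, 3, 1, 7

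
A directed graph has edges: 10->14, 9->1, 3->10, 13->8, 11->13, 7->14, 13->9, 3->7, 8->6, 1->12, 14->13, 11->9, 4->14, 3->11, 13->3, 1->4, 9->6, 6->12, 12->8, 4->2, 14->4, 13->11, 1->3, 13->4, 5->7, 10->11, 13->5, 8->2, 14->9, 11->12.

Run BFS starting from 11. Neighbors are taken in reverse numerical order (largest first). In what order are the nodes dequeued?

11, 13, 12, 9, 8, 5, 4, 3, 6, 1, 2, 7, 14, 10

Visit 11; enqueue 13, 12, 9 → queue [13, 12, 9]
Visit 13; enqueue 8, 5, 4, 3 → queue [12, 9, 8, 5, 4, 3]
Visit 12 → queue [9, 8, 5, 4, 3]
Visit 9; enqueue 6, 1 → queue [8, 5, 4, 3, 6, 1]
Visit 8; enqueue 2 → queue [5, 4, 3, 6, 1, 2]
Visit 5; enqueue 7 → queue [4, 3, 6, 1, 2, 7]
Visit 4; enqueue 14 → queue [3, 6, 1, 2, 7, 14]
Visit 3; enqueue 10 → queue [6, 1, 2, 7, 14, 10]
Visit 6 → queue [1, 2, 7, 14, 10]
Visit 1 → queue [2, 7, 14, 10]
Visit 2 → queue [7, 14, 10]
Visit 7 → queue [14, 10]
Visit 14 → queue [10]
Visit 10 → queue []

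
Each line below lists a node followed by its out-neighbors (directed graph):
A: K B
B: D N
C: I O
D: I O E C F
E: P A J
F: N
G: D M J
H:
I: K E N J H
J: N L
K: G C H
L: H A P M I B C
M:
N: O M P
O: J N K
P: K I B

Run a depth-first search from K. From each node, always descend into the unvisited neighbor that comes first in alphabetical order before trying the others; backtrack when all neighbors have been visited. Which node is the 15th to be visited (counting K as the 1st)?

Visit K
K → C
C → I
I → E
E → A
A → B
B → D
D → F
F → N
N → M
N → O
O → J
J → L
L → H
L → P
K → G

Visit order: K, C, I, E, A, B, D, F, N, M, O, J, L, H, P, G

P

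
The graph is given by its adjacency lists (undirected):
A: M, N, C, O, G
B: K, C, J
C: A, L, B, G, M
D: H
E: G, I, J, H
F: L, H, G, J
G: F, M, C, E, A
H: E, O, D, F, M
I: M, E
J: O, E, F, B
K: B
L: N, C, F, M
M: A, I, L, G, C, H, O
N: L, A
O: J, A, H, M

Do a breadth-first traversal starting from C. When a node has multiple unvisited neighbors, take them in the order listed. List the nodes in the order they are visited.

Visit C; enqueue A, L, B, G, M → queue [A, L, B, G, M]
Visit A; enqueue N, O → queue [L, B, G, M, N, O]
Visit L; enqueue F → queue [B, G, M, N, O, F]
Visit B; enqueue K, J → queue [G, M, N, O, F, K, J]
Visit G; enqueue E → queue [M, N, O, F, K, J, E]
Visit M; enqueue I, H → queue [N, O, F, K, J, E, I, H]
Visit N → queue [O, F, K, J, E, I, H]
Visit O → queue [F, K, J, E, I, H]
Visit F → queue [K, J, E, I, H]
Visit K → queue [J, E, I, H]
Visit J → queue [E, I, H]
Visit E → queue [I, H]
Visit I → queue [H]
Visit H; enqueue D → queue [D]
Visit D → queue []

C A L B G M N O F K J E I H D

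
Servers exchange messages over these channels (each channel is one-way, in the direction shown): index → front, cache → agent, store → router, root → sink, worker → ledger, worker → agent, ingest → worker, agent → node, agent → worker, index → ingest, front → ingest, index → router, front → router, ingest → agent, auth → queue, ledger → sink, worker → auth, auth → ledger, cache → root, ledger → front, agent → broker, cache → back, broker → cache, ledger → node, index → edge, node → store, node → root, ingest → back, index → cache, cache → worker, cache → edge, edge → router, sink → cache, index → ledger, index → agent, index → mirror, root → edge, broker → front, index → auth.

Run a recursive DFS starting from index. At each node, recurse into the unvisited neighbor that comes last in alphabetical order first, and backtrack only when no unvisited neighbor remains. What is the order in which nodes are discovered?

Visit index
index → router
index → mirror
index → ledger
ledger → sink
sink → cache
cache → worker
worker → auth
auth → queue
worker → agent
agent → node
node → store
node → root
root → edge
agent → broker
broker → front
front → ingest
ingest → back

index -> router -> mirror -> ledger -> sink -> cache -> worker -> auth -> queue -> agent -> node -> store -> root -> edge -> broker -> front -> ingest -> back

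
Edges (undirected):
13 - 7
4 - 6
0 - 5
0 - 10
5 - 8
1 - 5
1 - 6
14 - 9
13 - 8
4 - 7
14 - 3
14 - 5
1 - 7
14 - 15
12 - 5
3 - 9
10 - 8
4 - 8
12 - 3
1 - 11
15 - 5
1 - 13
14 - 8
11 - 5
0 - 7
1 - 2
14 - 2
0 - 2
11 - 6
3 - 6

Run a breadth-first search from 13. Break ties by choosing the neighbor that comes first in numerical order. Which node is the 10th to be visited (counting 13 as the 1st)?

4

Visit 13; enqueue 1, 7, 8 → queue [1, 7, 8]
Visit 1; enqueue 2, 5, 6, 11 → queue [7, 8, 2, 5, 6, 11]
Visit 7; enqueue 0, 4 → queue [8, 2, 5, 6, 11, 0, 4]
Visit 8; enqueue 10, 14 → queue [2, 5, 6, 11, 0, 4, 10, 14]
Visit 2 → queue [5, 6, 11, 0, 4, 10, 14]
Visit 5; enqueue 12, 15 → queue [6, 11, 0, 4, 10, 14, 12, 15]
Visit 6; enqueue 3 → queue [11, 0, 4, 10, 14, 12, 15, 3]
Visit 11 → queue [0, 4, 10, 14, 12, 15, 3]
Visit 0 → queue [4, 10, 14, 12, 15, 3]
Visit 4 → queue [10, 14, 12, 15, 3]
Visit 10 → queue [14, 12, 15, 3]
Visit 14; enqueue 9 → queue [12, 15, 3, 9]
Visit 12 → queue [15, 3, 9]
Visit 15 → queue [3, 9]
Visit 3 → queue [9]
Visit 9 → queue []

Visit order: 13, 1, 7, 8, 2, 5, 6, 11, 0, 4, 10, 14, 12, 15, 3, 9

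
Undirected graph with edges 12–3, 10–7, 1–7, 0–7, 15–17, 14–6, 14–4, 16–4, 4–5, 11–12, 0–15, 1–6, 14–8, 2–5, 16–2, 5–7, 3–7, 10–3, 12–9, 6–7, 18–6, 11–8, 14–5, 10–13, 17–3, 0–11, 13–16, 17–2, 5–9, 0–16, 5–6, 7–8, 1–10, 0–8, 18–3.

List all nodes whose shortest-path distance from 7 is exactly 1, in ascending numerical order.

0, 1, 3, 5, 6, 8, 10

Level 0: 7
Level 1: 0, 1, 3, 5, 6, 8, 10
Level 2: 2, 4, 9, 11, 12, 13, 14, 15, 16, 17, 18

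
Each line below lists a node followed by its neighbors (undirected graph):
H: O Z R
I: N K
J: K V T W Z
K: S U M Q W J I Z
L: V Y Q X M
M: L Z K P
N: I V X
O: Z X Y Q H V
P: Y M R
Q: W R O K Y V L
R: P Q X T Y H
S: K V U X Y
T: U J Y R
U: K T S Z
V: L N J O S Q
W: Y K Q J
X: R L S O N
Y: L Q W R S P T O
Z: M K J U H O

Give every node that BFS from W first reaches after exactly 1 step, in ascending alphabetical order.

Level 0: W
Level 1: J, K, Q, Y
Level 2: I, L, M, O, P, R, S, T, U, V, Z
Level 3: H, N, X

J, K, Q, Y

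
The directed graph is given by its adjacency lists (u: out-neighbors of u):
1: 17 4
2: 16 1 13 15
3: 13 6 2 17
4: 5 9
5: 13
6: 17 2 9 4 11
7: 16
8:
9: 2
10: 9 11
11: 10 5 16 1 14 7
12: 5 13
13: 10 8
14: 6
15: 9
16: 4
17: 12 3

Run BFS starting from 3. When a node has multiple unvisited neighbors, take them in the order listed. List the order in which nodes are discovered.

3, 13, 6, 2, 17, 10, 8, 9, 4, 11, 16, 1, 15, 12, 5, 14, 7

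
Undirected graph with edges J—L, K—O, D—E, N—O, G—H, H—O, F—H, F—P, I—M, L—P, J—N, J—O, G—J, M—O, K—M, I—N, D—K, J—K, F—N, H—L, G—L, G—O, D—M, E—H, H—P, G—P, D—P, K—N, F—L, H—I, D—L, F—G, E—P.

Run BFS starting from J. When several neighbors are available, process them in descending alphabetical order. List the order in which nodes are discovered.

Visit J; enqueue O, N, L, K, G → queue [O, N, L, K, G]
Visit O; enqueue M, H → queue [N, L, K, G, M, H]
Visit N; enqueue I, F → queue [L, K, G, M, H, I, F]
Visit L; enqueue P, D → queue [K, G, M, H, I, F, P, D]
Visit K → queue [G, M, H, I, F, P, D]
Visit G → queue [M, H, I, F, P, D]
Visit M → queue [H, I, F, P, D]
Visit H; enqueue E → queue [I, F, P, D, E]
Visit I → queue [F, P, D, E]
Visit F → queue [P, D, E]
Visit P → queue [D, E]
Visit D → queue [E]
Visit E → queue []

J, O, N, L, K, G, M, H, I, F, P, D, E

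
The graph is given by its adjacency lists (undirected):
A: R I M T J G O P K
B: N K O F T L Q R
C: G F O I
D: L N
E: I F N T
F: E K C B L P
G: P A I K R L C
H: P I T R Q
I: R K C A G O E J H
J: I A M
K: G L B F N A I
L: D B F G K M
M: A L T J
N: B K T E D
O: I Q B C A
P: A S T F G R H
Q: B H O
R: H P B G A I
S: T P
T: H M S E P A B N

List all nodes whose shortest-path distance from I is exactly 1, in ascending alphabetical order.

Level 0: I
Level 1: A, C, E, G, H, J, K, O, R
Level 2: B, F, L, M, N, P, Q, T
Level 3: D, S

A, C, E, G, H, J, K, O, R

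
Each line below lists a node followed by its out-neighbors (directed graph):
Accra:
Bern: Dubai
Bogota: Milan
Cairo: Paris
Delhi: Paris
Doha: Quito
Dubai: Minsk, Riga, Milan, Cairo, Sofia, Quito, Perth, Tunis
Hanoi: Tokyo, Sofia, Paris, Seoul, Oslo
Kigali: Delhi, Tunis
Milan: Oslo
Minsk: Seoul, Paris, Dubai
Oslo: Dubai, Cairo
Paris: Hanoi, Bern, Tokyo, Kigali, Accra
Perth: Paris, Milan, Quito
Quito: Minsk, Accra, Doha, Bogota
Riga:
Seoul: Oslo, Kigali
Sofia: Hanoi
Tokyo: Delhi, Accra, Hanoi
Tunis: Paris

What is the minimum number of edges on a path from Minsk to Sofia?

2

Level 0: Minsk
Level 1: Dubai, Paris, Seoul
Level 2: Accra, Bern, Cairo, Hanoi, Kigali, Milan, Oslo, Perth, Quito, Riga, Sofia, Tokyo, Tunis
Level 3: Bogota, Delhi, Doha
Sofia first appears at level 2.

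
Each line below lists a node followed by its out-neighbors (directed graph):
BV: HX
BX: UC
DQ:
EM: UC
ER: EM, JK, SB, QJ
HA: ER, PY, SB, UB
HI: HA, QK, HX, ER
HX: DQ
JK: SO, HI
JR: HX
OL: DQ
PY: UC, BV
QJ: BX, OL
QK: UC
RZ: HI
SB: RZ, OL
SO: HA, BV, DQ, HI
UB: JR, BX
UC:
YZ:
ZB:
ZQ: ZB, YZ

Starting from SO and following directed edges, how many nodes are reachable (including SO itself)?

19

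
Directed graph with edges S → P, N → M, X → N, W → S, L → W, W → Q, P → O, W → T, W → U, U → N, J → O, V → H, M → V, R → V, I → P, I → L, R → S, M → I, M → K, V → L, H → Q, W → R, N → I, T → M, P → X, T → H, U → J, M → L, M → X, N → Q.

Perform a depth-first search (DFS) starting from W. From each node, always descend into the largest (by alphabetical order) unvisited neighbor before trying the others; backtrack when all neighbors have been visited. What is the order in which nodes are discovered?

Visit W
W → U
U → N
N → Q
N → M
M → X
M → V
V → L
V → H
M → K
M → I
I → P
P → O
U → J
W → T
W → S
W → R

W, U, N, Q, M, X, V, L, H, K, I, P, O, J, T, S, R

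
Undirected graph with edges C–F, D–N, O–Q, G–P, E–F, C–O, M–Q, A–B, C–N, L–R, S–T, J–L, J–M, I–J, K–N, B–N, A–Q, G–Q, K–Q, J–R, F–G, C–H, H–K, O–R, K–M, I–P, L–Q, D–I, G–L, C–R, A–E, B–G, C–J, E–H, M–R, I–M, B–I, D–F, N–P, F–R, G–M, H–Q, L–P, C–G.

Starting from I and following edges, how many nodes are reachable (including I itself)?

18

BFS from I visits: I, B, D, J, M, P, A, G, N, F, C, L, R, K, Q, E, H, O
Reachable nodes: 18 of 20 total.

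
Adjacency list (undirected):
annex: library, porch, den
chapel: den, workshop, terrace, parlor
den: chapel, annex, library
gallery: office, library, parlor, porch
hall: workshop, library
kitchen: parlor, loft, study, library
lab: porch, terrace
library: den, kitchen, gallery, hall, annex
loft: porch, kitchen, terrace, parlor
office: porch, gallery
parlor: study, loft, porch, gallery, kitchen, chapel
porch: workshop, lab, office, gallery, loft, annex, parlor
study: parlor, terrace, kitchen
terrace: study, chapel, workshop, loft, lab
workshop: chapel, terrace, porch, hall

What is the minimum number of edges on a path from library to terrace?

3

Level 0: library
Level 1: annex, den, gallery, hall, kitchen
Level 2: chapel, loft, office, parlor, porch, study, workshop
Level 3: lab, terrace
terrace first appears at level 3.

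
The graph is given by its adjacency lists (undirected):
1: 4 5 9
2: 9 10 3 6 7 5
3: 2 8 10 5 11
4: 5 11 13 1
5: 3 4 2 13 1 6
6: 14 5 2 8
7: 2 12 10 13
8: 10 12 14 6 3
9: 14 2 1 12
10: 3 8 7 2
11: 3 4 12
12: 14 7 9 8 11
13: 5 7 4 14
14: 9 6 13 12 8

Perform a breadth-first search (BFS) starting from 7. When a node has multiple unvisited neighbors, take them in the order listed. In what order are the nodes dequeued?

7, 2, 12, 10, 13, 9, 3, 6, 5, 14, 8, 11, 4, 1

Visit 7; enqueue 2, 12, 10, 13 → queue [2, 12, 10, 13]
Visit 2; enqueue 9, 3, 6, 5 → queue [12, 10, 13, 9, 3, 6, 5]
Visit 12; enqueue 14, 8, 11 → queue [10, 13, 9, 3, 6, 5, 14, 8, 11]
Visit 10 → queue [13, 9, 3, 6, 5, 14, 8, 11]
Visit 13; enqueue 4 → queue [9, 3, 6, 5, 14, 8, 11, 4]
Visit 9; enqueue 1 → queue [3, 6, 5, 14, 8, 11, 4, 1]
Visit 3 → queue [6, 5, 14, 8, 11, 4, 1]
Visit 6 → queue [5, 14, 8, 11, 4, 1]
Visit 5 → queue [14, 8, 11, 4, 1]
Visit 14 → queue [8, 11, 4, 1]
Visit 8 → queue [11, 4, 1]
Visit 11 → queue [4, 1]
Visit 4 → queue [1]
Visit 1 → queue []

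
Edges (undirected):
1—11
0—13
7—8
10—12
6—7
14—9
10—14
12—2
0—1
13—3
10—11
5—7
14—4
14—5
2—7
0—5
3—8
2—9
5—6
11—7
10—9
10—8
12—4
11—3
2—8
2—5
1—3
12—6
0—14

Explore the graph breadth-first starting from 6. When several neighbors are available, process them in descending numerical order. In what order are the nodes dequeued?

6 → 12 → 7 → 5 → 10 → 4 → 2 → 11 → 8 → 14 → 0 → 9 → 3 → 1 → 13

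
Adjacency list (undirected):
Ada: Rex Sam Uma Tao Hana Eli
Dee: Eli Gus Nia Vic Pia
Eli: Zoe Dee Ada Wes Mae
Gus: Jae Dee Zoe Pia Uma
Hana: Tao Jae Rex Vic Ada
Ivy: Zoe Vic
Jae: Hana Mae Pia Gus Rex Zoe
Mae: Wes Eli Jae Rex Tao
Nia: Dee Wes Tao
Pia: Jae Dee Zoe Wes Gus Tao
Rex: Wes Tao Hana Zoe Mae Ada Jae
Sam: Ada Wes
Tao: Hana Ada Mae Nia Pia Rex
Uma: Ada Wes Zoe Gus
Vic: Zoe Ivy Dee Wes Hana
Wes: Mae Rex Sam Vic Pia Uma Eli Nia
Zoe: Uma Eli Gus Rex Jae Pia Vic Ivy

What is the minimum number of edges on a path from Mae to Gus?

Level 0: Mae
Level 1: Eli, Jae, Rex, Tao, Wes
Level 2: Ada, Dee, Gus, Hana, Nia, Pia, Sam, Uma, Vic, Zoe
Level 3: Ivy
Gus first appears at level 2.

2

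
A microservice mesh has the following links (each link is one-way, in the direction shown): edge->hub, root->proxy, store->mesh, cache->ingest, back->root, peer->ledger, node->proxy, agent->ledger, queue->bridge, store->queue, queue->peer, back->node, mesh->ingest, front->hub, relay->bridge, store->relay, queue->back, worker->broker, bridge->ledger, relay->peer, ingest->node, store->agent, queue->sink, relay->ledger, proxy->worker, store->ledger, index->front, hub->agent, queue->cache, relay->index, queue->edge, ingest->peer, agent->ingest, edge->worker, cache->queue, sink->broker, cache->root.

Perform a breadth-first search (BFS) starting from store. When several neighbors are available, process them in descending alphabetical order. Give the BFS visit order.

store -> relay -> queue -> mesh -> ledger -> agent -> peer -> index -> bridge -> sink -> edge -> cache -> back -> ingest -> front -> broker -> worker -> hub -> root -> node -> proxy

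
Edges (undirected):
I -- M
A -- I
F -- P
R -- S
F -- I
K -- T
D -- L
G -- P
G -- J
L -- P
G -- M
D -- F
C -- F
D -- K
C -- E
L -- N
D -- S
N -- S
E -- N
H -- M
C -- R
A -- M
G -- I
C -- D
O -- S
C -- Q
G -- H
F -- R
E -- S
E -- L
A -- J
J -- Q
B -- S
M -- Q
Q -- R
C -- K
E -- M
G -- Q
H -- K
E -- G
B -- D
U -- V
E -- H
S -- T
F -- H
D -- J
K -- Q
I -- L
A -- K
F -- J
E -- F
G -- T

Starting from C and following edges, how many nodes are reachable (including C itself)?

BFS from C visits: C, R, Q, K, F, E, D, S, M, J, G, T, H, A, P, I, N, L, B, O
Reachable nodes: 20 of 22 total.

20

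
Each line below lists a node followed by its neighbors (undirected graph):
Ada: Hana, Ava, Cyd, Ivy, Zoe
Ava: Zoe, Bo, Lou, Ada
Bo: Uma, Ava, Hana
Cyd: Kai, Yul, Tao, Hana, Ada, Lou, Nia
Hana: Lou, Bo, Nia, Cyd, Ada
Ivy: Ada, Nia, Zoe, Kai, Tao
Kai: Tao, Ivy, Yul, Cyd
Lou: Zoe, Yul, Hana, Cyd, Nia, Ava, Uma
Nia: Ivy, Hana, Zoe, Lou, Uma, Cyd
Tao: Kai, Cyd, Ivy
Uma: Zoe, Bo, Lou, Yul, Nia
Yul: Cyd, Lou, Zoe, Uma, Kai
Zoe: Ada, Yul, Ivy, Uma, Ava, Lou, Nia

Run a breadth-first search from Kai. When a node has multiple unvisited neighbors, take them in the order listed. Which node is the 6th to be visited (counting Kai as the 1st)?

Ada

Visit Kai; enqueue Tao, Ivy, Yul, Cyd → queue [Tao, Ivy, Yul, Cyd]
Visit Tao → queue [Ivy, Yul, Cyd]
Visit Ivy; enqueue Ada, Nia, Zoe → queue [Yul, Cyd, Ada, Nia, Zoe]
Visit Yul; enqueue Lou, Uma → queue [Cyd, Ada, Nia, Zoe, Lou, Uma]
Visit Cyd; enqueue Hana → queue [Ada, Nia, Zoe, Lou, Uma, Hana]
Visit Ada; enqueue Ava → queue [Nia, Zoe, Lou, Uma, Hana, Ava]
Visit Nia → queue [Zoe, Lou, Uma, Hana, Ava]
Visit Zoe → queue [Lou, Uma, Hana, Ava]
Visit Lou → queue [Uma, Hana, Ava]
Visit Uma; enqueue Bo → queue [Hana, Ava, Bo]
Visit Hana → queue [Ava, Bo]
Visit Ava → queue [Bo]
Visit Bo → queue []

Visit order: Kai, Tao, Ivy, Yul, Cyd, Ada, Nia, Zoe, Lou, Uma, Hana, Ava, Bo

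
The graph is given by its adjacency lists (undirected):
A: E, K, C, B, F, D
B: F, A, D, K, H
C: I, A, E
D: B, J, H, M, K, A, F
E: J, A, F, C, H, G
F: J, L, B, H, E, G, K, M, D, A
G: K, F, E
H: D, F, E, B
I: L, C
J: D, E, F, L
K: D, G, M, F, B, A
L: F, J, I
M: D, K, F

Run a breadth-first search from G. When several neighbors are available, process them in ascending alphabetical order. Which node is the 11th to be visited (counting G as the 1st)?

Visit G; enqueue E, F, K → queue [E, F, K]
Visit E; enqueue A, C, H, J → queue [F, K, A, C, H, J]
Visit F; enqueue B, D, L, M → queue [K, A, C, H, J, B, D, L, M]
Visit K → queue [A, C, H, J, B, D, L, M]
Visit A → queue [C, H, J, B, D, L, M]
Visit C; enqueue I → queue [H, J, B, D, L, M, I]
Visit H → queue [J, B, D, L, M, I]
Visit J → queue [B, D, L, M, I]
Visit B → queue [D, L, M, I]
Visit D → queue [L, M, I]
Visit L → queue [M, I]
Visit M → queue [I]
Visit I → queue []

Visit order: G, E, F, K, A, C, H, J, B, D, L, M, I

L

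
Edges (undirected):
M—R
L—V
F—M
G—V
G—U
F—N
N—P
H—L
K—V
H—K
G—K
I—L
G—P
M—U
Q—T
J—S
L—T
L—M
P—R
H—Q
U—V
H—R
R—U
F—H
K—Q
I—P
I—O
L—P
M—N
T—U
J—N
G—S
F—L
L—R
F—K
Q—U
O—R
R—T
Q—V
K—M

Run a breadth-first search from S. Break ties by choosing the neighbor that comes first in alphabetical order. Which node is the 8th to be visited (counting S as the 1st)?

Visit S; enqueue G, J → queue [G, J]
Visit G; enqueue K, P, U, V → queue [J, K, P, U, V]
Visit J; enqueue N → queue [K, P, U, V, N]
Visit K; enqueue F, H, M, Q → queue [P, U, V, N, F, H, M, Q]
Visit P; enqueue I, L, R → queue [U, V, N, F, H, M, Q, I, L, R]
Visit U; enqueue T → queue [V, N, F, H, M, Q, I, L, R, T]
Visit V → queue [N, F, H, M, Q, I, L, R, T]
Visit N → queue [F, H, M, Q, I, L, R, T]
Visit F → queue [H, M, Q, I, L, R, T]
Visit H → queue [M, Q, I, L, R, T]
Visit M → queue [Q, I, L, R, T]
Visit Q → queue [I, L, R, T]
Visit I; enqueue O → queue [L, R, T, O]
Visit L → queue [R, T, O]
Visit R → queue [T, O]
Visit T → queue [O]
Visit O → queue []

Visit order: S, G, J, K, P, U, V, N, F, H, M, Q, I, L, R, T, O

N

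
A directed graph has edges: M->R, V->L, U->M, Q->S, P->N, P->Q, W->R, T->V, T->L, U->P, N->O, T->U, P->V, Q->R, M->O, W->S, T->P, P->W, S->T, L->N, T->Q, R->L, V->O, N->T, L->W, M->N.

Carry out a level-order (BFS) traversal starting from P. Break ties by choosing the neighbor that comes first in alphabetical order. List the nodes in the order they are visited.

P, N, Q, V, W, O, T, R, S, L, U, M

Visit P; enqueue N, Q, V, W → queue [N, Q, V, W]
Visit N; enqueue O, T → queue [Q, V, W, O, T]
Visit Q; enqueue R, S → queue [V, W, O, T, R, S]
Visit V; enqueue L → queue [W, O, T, R, S, L]
Visit W → queue [O, T, R, S, L]
Visit O → queue [T, R, S, L]
Visit T; enqueue U → queue [R, S, L, U]
Visit R → queue [S, L, U]
Visit S → queue [L, U]
Visit L → queue [U]
Visit U; enqueue M → queue [M]
Visit M → queue []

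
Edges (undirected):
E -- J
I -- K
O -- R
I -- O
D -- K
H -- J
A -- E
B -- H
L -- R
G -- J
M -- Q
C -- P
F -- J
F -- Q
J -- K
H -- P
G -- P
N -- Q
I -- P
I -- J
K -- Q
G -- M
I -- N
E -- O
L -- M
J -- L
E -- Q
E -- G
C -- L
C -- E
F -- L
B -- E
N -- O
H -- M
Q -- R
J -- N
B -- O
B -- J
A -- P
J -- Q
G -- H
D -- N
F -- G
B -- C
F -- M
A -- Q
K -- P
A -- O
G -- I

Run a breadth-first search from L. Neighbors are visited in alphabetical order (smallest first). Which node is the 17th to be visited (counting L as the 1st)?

A

Visit L; enqueue C, F, J, M, R → queue [C, F, J, M, R]
Visit C; enqueue B, E, P → queue [F, J, M, R, B, E, P]
Visit F; enqueue G, Q → queue [J, M, R, B, E, P, G, Q]
Visit J; enqueue H, I, K, N → queue [M, R, B, E, P, G, Q, H, I, K, N]
Visit M → queue [R, B, E, P, G, Q, H, I, K, N]
Visit R; enqueue O → queue [B, E, P, G, Q, H, I, K, N, O]
Visit B → queue [E, P, G, Q, H, I, K, N, O]
Visit E; enqueue A → queue [P, G, Q, H, I, K, N, O, A]
Visit P → queue [G, Q, H, I, K, N, O, A]
Visit G → queue [Q, H, I, K, N, O, A]
Visit Q → queue [H, I, K, N, O, A]
Visit H → queue [I, K, N, O, A]
Visit I → queue [K, N, O, A]
Visit K; enqueue D → queue [N, O, A, D]
Visit N → queue [O, A, D]
Visit O → queue [A, D]
Visit A → queue [D]
Visit D → queue []

Visit order: L, C, F, J, M, R, B, E, P, G, Q, H, I, K, N, O, A, D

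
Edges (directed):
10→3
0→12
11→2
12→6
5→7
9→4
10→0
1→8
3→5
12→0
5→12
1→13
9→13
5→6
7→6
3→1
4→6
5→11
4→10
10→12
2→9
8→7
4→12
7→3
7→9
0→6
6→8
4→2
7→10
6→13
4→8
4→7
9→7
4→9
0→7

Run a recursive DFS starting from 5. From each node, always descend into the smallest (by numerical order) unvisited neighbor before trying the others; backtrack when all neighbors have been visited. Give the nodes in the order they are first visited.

5 -> 6 -> 8 -> 7 -> 3 -> 1 -> 13 -> 9 -> 4 -> 2 -> 10 -> 0 -> 12 -> 11

Visit 5
5 → 6
6 → 8
8 → 7
7 → 3
3 → 1
1 → 13
7 → 9
9 → 4
4 → 2
4 → 10
10 → 0
0 → 12
5 → 11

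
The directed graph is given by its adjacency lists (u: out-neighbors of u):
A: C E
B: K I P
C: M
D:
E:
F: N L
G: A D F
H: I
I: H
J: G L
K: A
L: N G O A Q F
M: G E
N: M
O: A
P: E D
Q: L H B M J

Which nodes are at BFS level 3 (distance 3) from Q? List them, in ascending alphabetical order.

C, D

Level 0: Q
Level 1: B, H, J, L, M
Level 2: A, E, F, G, I, K, N, O, P
Level 3: C, D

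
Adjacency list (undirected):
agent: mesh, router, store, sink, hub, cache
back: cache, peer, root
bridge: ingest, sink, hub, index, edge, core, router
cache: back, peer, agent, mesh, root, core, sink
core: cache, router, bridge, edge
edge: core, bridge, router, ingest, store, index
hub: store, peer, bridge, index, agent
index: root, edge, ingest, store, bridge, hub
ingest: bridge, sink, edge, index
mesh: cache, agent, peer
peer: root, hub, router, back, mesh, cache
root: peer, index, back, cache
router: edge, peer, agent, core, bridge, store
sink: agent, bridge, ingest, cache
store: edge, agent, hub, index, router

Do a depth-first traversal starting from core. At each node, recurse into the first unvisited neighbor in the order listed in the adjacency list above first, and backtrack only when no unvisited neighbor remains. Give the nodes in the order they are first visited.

core -> cache -> back -> peer -> root -> index -> edge -> bridge -> ingest -> sink -> agent -> mesh -> router -> store -> hub

Visit core
core → cache
cache → back
back → peer
peer → root
root → index
index → edge
edge → bridge
bridge → ingest
ingest → sink
sink → agent
agent → mesh
agent → router
router → store
store → hub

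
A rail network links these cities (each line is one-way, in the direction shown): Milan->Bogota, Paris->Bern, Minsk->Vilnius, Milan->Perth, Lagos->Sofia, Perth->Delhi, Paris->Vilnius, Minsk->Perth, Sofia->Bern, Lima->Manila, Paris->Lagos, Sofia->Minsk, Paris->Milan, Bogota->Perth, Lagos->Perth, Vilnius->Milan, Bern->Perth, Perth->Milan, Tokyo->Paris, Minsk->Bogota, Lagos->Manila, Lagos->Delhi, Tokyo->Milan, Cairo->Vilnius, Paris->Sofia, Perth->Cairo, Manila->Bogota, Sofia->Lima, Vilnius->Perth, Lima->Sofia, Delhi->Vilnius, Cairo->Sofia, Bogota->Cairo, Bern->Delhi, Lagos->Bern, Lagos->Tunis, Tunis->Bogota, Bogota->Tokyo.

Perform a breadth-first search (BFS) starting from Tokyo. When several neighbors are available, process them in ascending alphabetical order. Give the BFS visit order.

Tokyo, Milan, Paris, Bogota, Perth, Bern, Lagos, Sofia, Vilnius, Cairo, Delhi, Manila, Tunis, Lima, Minsk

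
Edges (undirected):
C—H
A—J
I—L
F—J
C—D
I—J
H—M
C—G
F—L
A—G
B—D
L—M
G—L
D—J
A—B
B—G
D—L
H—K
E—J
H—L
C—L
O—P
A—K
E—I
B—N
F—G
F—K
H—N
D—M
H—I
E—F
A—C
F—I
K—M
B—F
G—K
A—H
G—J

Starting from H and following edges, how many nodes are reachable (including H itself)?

14

BFS from H visits: H, A, C, I, K, L, M, N, B, G, J, D, E, F
Reachable nodes: 14 of 16 total.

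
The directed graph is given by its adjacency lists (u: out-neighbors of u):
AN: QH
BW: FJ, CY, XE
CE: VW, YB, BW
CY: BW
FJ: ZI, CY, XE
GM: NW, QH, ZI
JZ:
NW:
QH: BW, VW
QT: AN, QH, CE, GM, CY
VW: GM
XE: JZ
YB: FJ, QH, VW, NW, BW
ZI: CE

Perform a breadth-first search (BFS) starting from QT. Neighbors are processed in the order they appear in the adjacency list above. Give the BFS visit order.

Visit QT; enqueue AN, QH, CE, GM, CY → queue [AN, QH, CE, GM, CY]
Visit AN → queue [QH, CE, GM, CY]
Visit QH; enqueue BW, VW → queue [CE, GM, CY, BW, VW]
Visit CE; enqueue YB → queue [GM, CY, BW, VW, YB]
Visit GM; enqueue NW, ZI → queue [CY, BW, VW, YB, NW, ZI]
Visit CY → queue [BW, VW, YB, NW, ZI]
Visit BW; enqueue FJ, XE → queue [VW, YB, NW, ZI, FJ, XE]
Visit VW → queue [YB, NW, ZI, FJ, XE]
Visit YB → queue [NW, ZI, FJ, XE]
Visit NW → queue [ZI, FJ, XE]
Visit ZI → queue [FJ, XE]
Visit FJ → queue [XE]
Visit XE; enqueue JZ → queue [JZ]
Visit JZ → queue []

QT, AN, QH, CE, GM, CY, BW, VW, YB, NW, ZI, FJ, XE, JZ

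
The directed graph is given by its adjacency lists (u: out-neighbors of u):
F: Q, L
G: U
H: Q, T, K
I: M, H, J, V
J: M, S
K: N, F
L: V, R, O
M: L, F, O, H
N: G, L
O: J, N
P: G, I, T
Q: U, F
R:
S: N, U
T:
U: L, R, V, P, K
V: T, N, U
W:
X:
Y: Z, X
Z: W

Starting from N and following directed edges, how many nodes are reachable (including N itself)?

BFS from N visits: N, L, G, V, R, O, U, T, J, P, K, S, M, I, F, H, Q
Reachable nodes: 17 of 21 total.

17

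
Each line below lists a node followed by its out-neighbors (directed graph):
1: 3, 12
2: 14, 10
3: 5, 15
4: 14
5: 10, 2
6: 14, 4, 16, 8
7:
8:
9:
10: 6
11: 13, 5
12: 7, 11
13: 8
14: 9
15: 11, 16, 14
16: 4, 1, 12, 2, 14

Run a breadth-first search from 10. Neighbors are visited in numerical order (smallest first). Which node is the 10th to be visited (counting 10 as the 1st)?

12

Visit 10; enqueue 6 → queue [6]
Visit 6; enqueue 4, 8, 14, 16 → queue [4, 8, 14, 16]
Visit 4 → queue [8, 14, 16]
Visit 8 → queue [14, 16]
Visit 14; enqueue 9 → queue [16, 9]
Visit 16; enqueue 1, 2, 12 → queue [9, 1, 2, 12]
Visit 9 → queue [1, 2, 12]
Visit 1; enqueue 3 → queue [2, 12, 3]
Visit 2 → queue [12, 3]
Visit 12; enqueue 7, 11 → queue [3, 7, 11]
Visit 3; enqueue 5, 15 → queue [7, 11, 5, 15]
Visit 7 → queue [11, 5, 15]
Visit 11; enqueue 13 → queue [5, 15, 13]
Visit 5 → queue [15, 13]
Visit 15 → queue [13]
Visit 13 → queue []

Visit order: 10, 6, 4, 8, 14, 16, 9, 1, 2, 12, 3, 7, 11, 5, 15, 13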